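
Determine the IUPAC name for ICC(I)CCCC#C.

6,7-diiodohept-1-yne

The longest chain bearing the multiple bond is 7 carbons long (heptane).
There is one C≡C triple bond, indicated by the ending -yne.
The numbering direction is chosen so that numbering from this end puts the triple bond at C-1 rather than C-6.
That gives the triple bond between C-1 and C-2; iodo groups at C-6 and C-7.
Putting it together: 6,7-diiodohept-1-yne.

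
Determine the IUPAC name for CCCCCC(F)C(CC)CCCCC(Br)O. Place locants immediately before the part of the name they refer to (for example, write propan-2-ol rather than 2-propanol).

The longest carbon chain that includes the –OH group has 12 carbons, so the parent hydride is dodecane.
The highest-priority functional group is an alcohol (–OH), so the name ends in -ol.
Number the chain so that numbering from this end puts the hydroxyl group at C-1 rather than C-12.
With this numbering: the hydroxyl at C-1; a bromo group at C-1; an ethyl group at C-6; a fluoro group at C-7.
Prefixes are listed alphabetically: bromo, ethyl, fluoro.
The name is 1-bromo-6-ethyl-7-fluorododecan-1-ol.

1-bromo-6-ethyl-7-fluorododecan-1-ol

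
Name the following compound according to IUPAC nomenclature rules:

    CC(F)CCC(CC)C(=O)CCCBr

1-bromo-5-ethyl-8-fluorononan-4-one

The longest carbon chain that includes the carbonyl has 9 carbons, so the parent hydride is nonane.
A ketone (C=O on an internal carbon) is the principal characteristic group, giving the suffix -one.
Number the chain so that numbering from this end puts the carbonyl group at C-4 rather than C-6.
With this numbering: the carbonyl at C-4; a bromo group at C-1; an ethyl group at C-5; a fluoro group at C-8.
The substituents are ordered alphabetically, ignoring any di-/tri- multipliers.
Assembling the pieces gives 1-bromo-5-ethyl-8-fluorononan-4-one.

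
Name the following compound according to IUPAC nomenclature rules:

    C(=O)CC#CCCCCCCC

The longest chain bearing the –CHO group and the multiple bond is 11 carbons long (undecane).
The highest-priority functional group is an aldehyde (terminal –CHO), so the name ends in -al.
There is one C≡C triple bond, indicated by the ending -yne.
Choose the numbering such that the aldehyde carbon is C-1 by definition.
That gives the triple bond between C-3 and C-4.
Assembling the pieces gives undec-3-ynal.

undec-3-ynal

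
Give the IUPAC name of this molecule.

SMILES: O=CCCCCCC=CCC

The longest carbon chain that includes the –CHO group and the multiple bond has 10 carbons, so the parent hydride is decane.
The principal characteristic group is an aldehyde (terminal –CHO), named with the suffix -al.
The chain contains a C=C double bond, so the unsaturation ending is -ene.
Number the chain so that the aldehyde carbon is C-1 by definition.
This places the double bond between C-7 and C-8.
The name is dec-7-enal.

dec-7-enal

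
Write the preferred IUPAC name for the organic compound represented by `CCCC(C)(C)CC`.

The longest carbon chain is 6 atoms: the parent is hexane.
Number the chain so that the substituent locant set {3,3} is lower than {4,4} at the first point of difference.
With this numbering: two methyl groups at C-3.
Putting it together: 3,3-dimethylhexane.

3,3-dimethylhexane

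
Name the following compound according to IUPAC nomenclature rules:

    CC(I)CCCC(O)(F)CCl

1-chloro-2-fluoro-6-iodoheptan-2-ol

The longest carbon chain that includes the –OH group has 7 carbons, so the parent hydride is heptane.
An alcohol (–OH) is the principal characteristic group, giving the suffix -ol.
Number the chain so that numbering from this end puts the hydroxyl group at C-2 rather than C-6.
That gives the hydroxyl at C-2; a chloro group at C-1; a fluoro group at C-2; an iodo group at C-6.
The substituents are ordered alphabetically, ignoring any di-/tri- multipliers.
The name is 1-chloro-2-fluoro-6-iodoheptan-2-ol.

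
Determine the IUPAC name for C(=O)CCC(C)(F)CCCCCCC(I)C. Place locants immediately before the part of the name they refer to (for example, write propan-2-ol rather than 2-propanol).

The longest chain bearing the –CHO group is 12 carbons long (dodecane).
The highest-priority functional group is an aldehyde (terminal –CHO), so the name ends in -al.
Choose the numbering such that the aldehyde carbon is C-1 by definition.
With this numbering: a fluoro group at C-4; an iodo group at C-11; a methyl group at C-4.
Substituent prefixes are cited in alphabetical order (multiplying prefixes like di-/tri- are ignored for ordering).
Assembling the pieces gives 4-fluoro-11-iodo-4-methyldodecanal.

4-fluoro-11-iodo-4-methyldodecanal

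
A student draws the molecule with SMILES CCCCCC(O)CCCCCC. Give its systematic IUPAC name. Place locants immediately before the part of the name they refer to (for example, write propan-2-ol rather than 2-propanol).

dodecan-6-ol

The longest carbon chain that includes the –OH group has 12 carbons, so the parent hydride is dodecane.
The principal characteristic group is an alcohol (–OH), named with the suffix -ol.
Choose the numbering such that numbering from this end puts the hydroxyl group at C-6 rather than C-7.
That gives the hydroxyl at C-6.
Assembling the pieces gives dodecan-6-ol.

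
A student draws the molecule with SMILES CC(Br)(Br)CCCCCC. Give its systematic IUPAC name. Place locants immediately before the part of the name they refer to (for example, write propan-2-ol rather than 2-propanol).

The parent chain contains 8 carbons (octane).
The numbering direction is chosen so that the substituent locant set {2,2} is lower than {7,7} at the first point of difference.
This places two bromo groups at C-2.
The name is 2,2-dibromooctane.

2,2-dibromooctane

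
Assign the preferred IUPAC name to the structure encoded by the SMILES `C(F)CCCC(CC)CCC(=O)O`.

The longest carbon chain that includes the –COOH group has 8 carbons, so the parent hydride is octane.
The principal characteristic group is a carboxylic acid (terminal –COOH), named with the suffix -oic acid.
The numbering direction is chosen so that the carboxylic acid carbon is C-1 by definition.
This places an ethyl group at C-4; a fluoro group at C-8.
The substituents are ordered alphabetically, ignoring any di-/tri- multipliers.
Assembling the pieces gives 4-ethyl-8-fluorooctanoic acid.

4-ethyl-8-fluorooctanoic acid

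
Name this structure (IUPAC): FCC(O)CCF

The longest chain bearing the –OH group is 4 carbons long (butane).
An alcohol (–OH) is the principal characteristic group, giving the suffix -ol.
The numbering direction is chosen so that numbering from this end puts the hydroxyl group at C-2 rather than C-3.
With this numbering: the hydroxyl at C-2; fluoro groups at C-1 and C-4.
Assembling the pieces gives 1,4-difluorobutan-2-ol.

1,4-difluorobutan-2-ol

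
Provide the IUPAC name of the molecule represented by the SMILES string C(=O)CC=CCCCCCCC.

The longest carbon chain that includes the –CHO group and the multiple bond has 11 carbons, so the parent hydride is undecane.
An aldehyde (terminal –CHO) is the principal characteristic group, giving the suffix -al.
There is one C=C double bond, indicated by the ending -ene.
Choose the numbering such that the aldehyde carbon is C-1 by definition.
With this numbering: the double bond between C-3 and C-4.
Putting it together: undec-3-enal.

undec-3-enal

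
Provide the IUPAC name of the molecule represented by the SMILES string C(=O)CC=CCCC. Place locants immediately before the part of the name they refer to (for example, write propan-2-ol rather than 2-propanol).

hept-3-enal

The longest carbon chain that includes the –CHO group and the multiple bond has 7 carbons, so the parent hydride is heptane.
The highest-priority functional group is an aldehyde (terminal –CHO), so the name ends in -al.
There is one C=C double bond, indicated by the ending -ene.
Choose the numbering such that the aldehyde carbon is C-1 by definition.
This places the double bond between C-3 and C-4.
The name is hept-3-enal.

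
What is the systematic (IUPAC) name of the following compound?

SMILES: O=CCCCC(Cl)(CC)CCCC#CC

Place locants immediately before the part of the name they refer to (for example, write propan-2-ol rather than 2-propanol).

Counting along the main chain through the –CHO group and the multiple bond gives 11 carbons: the parent is undecane.
The principal characteristic group is an aldehyde (terminal –CHO), named with the suffix -al.
The chain contains a C≡C triple bond, so the unsaturation ending is -yne.
Number the chain so that the aldehyde carbon is C-1 by definition.
This places the triple bond between C-9 and C-10; a chloro group at C-5; an ethyl group at C-5.
Substituent prefixes are cited in alphabetical order (multiplying prefixes like di-/tri- are ignored for ordering).
Putting it together: 5-chloro-5-ethylundec-9-ynal.

5-chloro-5-ethylundec-9-ynal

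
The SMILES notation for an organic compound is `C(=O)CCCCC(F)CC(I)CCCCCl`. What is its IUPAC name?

12-chloro-6-fluoro-8-iodododecanal

The longest chain bearing the –CHO group is 12 carbons long (dodecane).
The principal characteristic group is an aldehyde (terminal –CHO), named with the suffix -al.
The numbering direction is chosen so that the aldehyde carbon is C-1 by definition.
This places a chloro group at C-12; a fluoro group at C-6; an iodo group at C-8.
The substituents are ordered alphabetically, ignoring any di-/tri- multipliers.
The name is 12-chloro-6-fluoro-8-iodododecanal.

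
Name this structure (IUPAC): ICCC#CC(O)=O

5-iodopent-2-ynoic acid

The longest carbon chain that includes the –COOH group and the multiple bond has 5 carbons, so the parent hydride is pentane.
The highest-priority functional group is a carboxylic acid (terminal –COOH), so the name ends in -oic acid.
A C≡C triple bond in the chain gives the infix -yne-.
Choose the numbering such that the carboxylic acid carbon is C-1 by definition.
With this numbering: the triple bond between C-2 and C-3; an iodo group at C-5.
Putting it together: 5-iodopent-2-ynoic acid.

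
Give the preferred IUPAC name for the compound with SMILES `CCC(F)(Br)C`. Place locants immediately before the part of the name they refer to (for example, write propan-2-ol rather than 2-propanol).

2-bromo-2-fluorobutane

The longest continuous carbon chain has 4 atoms, so the parent hydride is butane.
Number the chain so that the substituent locant set {2,2} is lower than {3,3} at the first point of difference.
This places a bromo group at C-2; a fluoro group at C-2.
Substituent prefixes are cited in alphabetical order (multiplying prefixes like di-/tri- are ignored for ordering).
Assembling the pieces gives 2-bromo-2-fluorobutane.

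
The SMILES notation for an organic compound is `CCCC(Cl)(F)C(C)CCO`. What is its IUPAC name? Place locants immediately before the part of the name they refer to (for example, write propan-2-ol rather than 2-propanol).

The longest carbon chain that includes the –OH group has 7 carbons, so the parent hydride is heptane.
The highest-priority functional group is an alcohol (–OH), so the name ends in -ol.
Choose the numbering such that numbering from this end puts the hydroxyl group at C-1 rather than C-7.
This places the hydroxyl at C-1; a chloro group at C-4; a fluoro group at C-4; a methyl group at C-3.
The substituents are ordered alphabetically, ignoring any di-/tri- multipliers.
The name is 4-chloro-4-fluoro-3-methylheptan-1-ol.

4-chloro-4-fluoro-3-methylheptan-1-ol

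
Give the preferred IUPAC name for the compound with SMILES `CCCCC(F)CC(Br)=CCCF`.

4-bromo-1,6-difluorodec-3-ene

The longest chain bearing the multiple bond is 10 carbons long (decane).
There is one C=C double bond, indicated by the ending -ene.
Choose the numbering such that numbering from this end puts the double bond at C-3 rather than C-7.
This places the double bond between C-3 and C-4; a bromo group at C-4; fluoro groups at C-1 and C-6.
The substituents are ordered alphabetically, ignoring any di-/tri- multipliers.
Putting it together: 4-bromo-1,6-difluorodec-3-ene.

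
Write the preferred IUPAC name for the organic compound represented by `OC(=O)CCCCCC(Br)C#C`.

7-bromonon-8-ynoic acid

The longest chain bearing the –COOH group and the multiple bond is 9 carbons long (nonane).
A carboxylic acid (terminal –COOH) is the principal characteristic group, giving the suffix -oic acid.
There is one C≡C triple bond, indicated by the ending -yne.
Choose the numbering such that the carboxylic acid carbon is C-1 by definition.
With this numbering: the triple bond between C-8 and C-9; a bromo group at C-7.
Assembling the pieces gives 7-bromonon-8-ynoic acid.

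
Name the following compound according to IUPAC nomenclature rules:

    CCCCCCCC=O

octanal

The longest chain bearing the –CHO group is 8 carbons long (octane).
The highest-priority functional group is an aldehyde (terminal –CHO), so the name ends in -al.
Number the chain so that the aldehyde carbon is C-1 by definition.
Assembling the pieces gives octanal.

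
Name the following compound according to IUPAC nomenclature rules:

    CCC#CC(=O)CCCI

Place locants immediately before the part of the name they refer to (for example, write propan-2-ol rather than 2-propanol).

1-iodooct-5-yn-4-one

The longest carbon chain that includes the carbonyl and the multiple bond has 8 carbons, so the parent hydride is octane.
The highest-priority functional group is a ketone (C=O on an internal carbon), so the name ends in -one.
A C≡C triple bond in the chain gives the infix -yne-.
The numbering direction is chosen so that numbering from this end puts the carbonyl group at C-4 rather than C-5.
With this numbering: the carbonyl at C-4; the triple bond between C-5 and C-6; an iodo group at C-1.
Assembling the pieces gives 1-iodooct-5-yn-4-one.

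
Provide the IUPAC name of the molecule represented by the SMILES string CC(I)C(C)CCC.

2-iodo-3-methylhexane

The longest carbon chain is 6 atoms: the parent is hexane.
Choose the numbering such that the substituent locant set {2,3} is lower than {4,5} at the first point of difference.
This places an iodo group at C-2; a methyl group at C-3.
Substituent prefixes are cited in alphabetical order (multiplying prefixes like di-/tri- are ignored for ordering).
Assembling the pieces gives 2-iodo-3-methylhexane.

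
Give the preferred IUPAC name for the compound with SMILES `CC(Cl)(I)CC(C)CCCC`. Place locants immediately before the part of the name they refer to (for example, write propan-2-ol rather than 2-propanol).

The longest continuous carbon chain has 8 atoms, so the parent hydride is octane.
Choose the numbering such that the substituent locant set {2,2,4} is lower than {5,7,7} at the first point of difference.
That gives a chloro group at C-2; an iodo group at C-2; a methyl group at C-4.
The substituents are ordered alphabetically, ignoring any di-/tri- multipliers.
Putting it together: 2-chloro-2-iodo-4-methyloctane.

2-chloro-2-iodo-4-methyloctane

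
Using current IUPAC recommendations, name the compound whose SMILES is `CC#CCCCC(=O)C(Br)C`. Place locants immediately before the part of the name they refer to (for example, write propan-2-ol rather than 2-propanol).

Counting along the main chain through the carbonyl and the multiple bond gives 9 carbons: the parent is nonane.
A ketone (C=O on an internal carbon) is the principal characteristic group, giving the suffix -one.
A C≡C triple bond in the chain gives the infix -yne-.
The numbering direction is chosen so that numbering from this end puts the carbonyl group at C-3 rather than C-7.
This places the carbonyl at C-3; the triple bond between C-7 and C-8; a bromo group at C-2.
The name is 2-bromonon-7-yn-3-one.

2-bromonon-7-yn-3-one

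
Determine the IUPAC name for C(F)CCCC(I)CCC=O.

The longest carbon chain that includes the –CHO group has 8 carbons, so the parent hydride is octane.
The principal characteristic group is an aldehyde (terminal –CHO), named with the suffix -al.
Choose the numbering such that the aldehyde carbon is C-1 by definition.
This places a fluoro group at C-8; an iodo group at C-4.
The substituents are ordered alphabetically, ignoring any di-/tri- multipliers.
Assembling the pieces gives 8-fluoro-4-iodooctanal.

8-fluoro-4-iodooctanal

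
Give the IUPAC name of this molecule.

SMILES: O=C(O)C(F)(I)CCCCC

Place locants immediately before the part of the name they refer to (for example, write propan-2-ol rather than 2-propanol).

The longest chain bearing the –COOH group is 7 carbons long (heptane).
The principal characteristic group is a carboxylic acid (terminal –COOH), named with the suffix -oic acid.
The numbering direction is chosen so that the carboxylic acid carbon is C-1 by definition.
This places a fluoro group at C-2; an iodo group at C-2.
The substituents are ordered alphabetically, ignoring any di-/tri- multipliers.
Putting it together: 2-fluoro-2-iodoheptanoic acid.

2-fluoro-2-iodoheptanoic acid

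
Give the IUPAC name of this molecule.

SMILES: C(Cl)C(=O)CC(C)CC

The longest chain bearing the carbonyl is 6 carbons long (hexane).
The highest-priority functional group is a ketone (C=O on an internal carbon), so the name ends in -one.
Number the chain so that numbering from this end puts the carbonyl group at C-2 rather than C-5.
That gives the carbonyl at C-2; a chloro group at C-1; a methyl group at C-4.
The substituents are ordered alphabetically, ignoring any di-/tri- multipliers.
Assembling the pieces gives 1-chloro-4-methylhexan-2-one.

1-chloro-4-methylhexan-2-one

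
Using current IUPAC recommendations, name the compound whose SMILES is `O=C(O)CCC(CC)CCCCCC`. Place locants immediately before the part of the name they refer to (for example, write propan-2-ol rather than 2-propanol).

4-ethyldecanoic acid

The longest chain bearing the –COOH group is 10 carbons long (decane).
The highest-priority functional group is a carboxylic acid (terminal –COOH), so the name ends in -oic acid.
The numbering direction is chosen so that the carboxylic acid carbon is C-1 by definition.
With this numbering: an ethyl group at C-4.
The name is 4-ethyldecanoic acid.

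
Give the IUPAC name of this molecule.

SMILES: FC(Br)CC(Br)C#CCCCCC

The longest carbon chain that includes the multiple bond has 10 carbons, so the parent hydride is decane.
The chain contains a C≡C triple bond, so the unsaturation ending is -yne.
The numbering direction is chosen so that numbering from this end puts the triple bond at C-4 rather than C-6.
That gives the triple bond between C-4 and C-5; bromo groups at C-1 and C-3; a fluoro group at C-1.
Prefixes are listed alphabetically: bromo, fluoro.
Putting it together: 1,3-dibromo-1-fluorodec-4-yne.

1,3-dibromo-1-fluorodec-4-yne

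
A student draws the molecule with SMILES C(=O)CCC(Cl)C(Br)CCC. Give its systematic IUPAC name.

The longest carbon chain that includes the –CHO group has 8 carbons, so the parent hydride is octane.
The highest-priority functional group is an aldehyde (terminal –CHO), so the name ends in -al.
Number the chain so that the aldehyde carbon is C-1 by definition.
This places a bromo group at C-5; a chloro group at C-4.
Prefixes are listed alphabetically: bromo, chloro.
Putting it together: 5-bromo-4-chlorooctanal.

5-bromo-4-chlorooctanal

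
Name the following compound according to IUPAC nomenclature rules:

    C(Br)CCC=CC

6-bromohex-2-ene

The longest chain bearing the multiple bond is 6 carbons long (hexane).
There is one C=C double bond, indicated by the ending -ene.
Number the chain so that numbering from this end puts the double bond at C-2 rather than C-4.
That gives the double bond between C-2 and C-3; a bromo group at C-6.
Assembling the pieces gives 6-bromohex-2-ene.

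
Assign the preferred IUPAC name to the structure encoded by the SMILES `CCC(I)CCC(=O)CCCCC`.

3-iodoundecan-6-one

The longest carbon chain that includes the carbonyl has 11 carbons, so the parent hydride is undecane.
The highest-priority functional group is a ketone (C=O on an internal carbon), so the name ends in -one.
Choose the numbering such that the substituent locant set {3} is lower than {9} at the first point of difference.
With this numbering: the carbonyl at C-6; an iodo group at C-3.
Putting it together: 3-iodoundecan-6-one.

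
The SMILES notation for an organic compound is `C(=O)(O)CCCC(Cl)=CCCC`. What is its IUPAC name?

Counting along the main chain through the –COOH group and the multiple bond gives 9 carbons: the parent is nonane.
The principal characteristic group is a carboxylic acid (terminal –COOH), named with the suffix -oic acid.
The chain contains a C=C double bond, so the unsaturation ending is -ene.
The numbering direction is chosen so that the carboxylic acid carbon is C-1 by definition.
With this numbering: the double bond between C-5 and C-6; a chloro group at C-5.
Putting it together: 5-chloronon-5-enoic acid.

5-chloronon-5-enoic acid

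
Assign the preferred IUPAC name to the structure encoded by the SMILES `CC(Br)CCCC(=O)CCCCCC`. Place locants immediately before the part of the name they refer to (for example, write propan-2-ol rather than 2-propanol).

2-bromododecan-6-one

The longest carbon chain that includes the carbonyl has 12 carbons, so the parent hydride is dodecane.
The principal characteristic group is a ketone (C=O on an internal carbon), named with the suffix -one.
The numbering direction is chosen so that numbering from this end puts the carbonyl group at C-6 rather than C-7.
That gives the carbonyl at C-6; a bromo group at C-2.
The name is 2-bromododecan-6-one.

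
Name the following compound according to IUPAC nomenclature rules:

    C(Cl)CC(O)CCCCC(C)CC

1-chloro-8-methyldecan-3-ol

The longest carbon chain that includes the –OH group has 10 carbons, so the parent hydride is decane.
The highest-priority functional group is an alcohol (–OH), so the name ends in -ol.
Number the chain so that numbering from this end puts the hydroxyl group at C-3 rather than C-8.
That gives the hydroxyl at C-3; a chloro group at C-1; a methyl group at C-8.
The substituents are ordered alphabetically, ignoring any di-/tri- multipliers.
Putting it together: 1-chloro-8-methyldecan-3-ol.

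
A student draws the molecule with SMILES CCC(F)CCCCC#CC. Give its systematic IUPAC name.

The longest carbon chain that includes the multiple bond has 10 carbons, so the parent hydride is decane.
A C≡C triple bond in the chain gives the infix -yne-.
Choose the numbering such that numbering from this end puts the triple bond at C-2 rather than C-8.
That gives the triple bond between C-2 and C-3; a fluoro group at C-8.
Assembling the pieces gives 8-fluorodec-2-yne.

8-fluorodec-2-yne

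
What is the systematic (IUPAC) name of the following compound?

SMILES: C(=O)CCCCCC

heptanal

The longest chain bearing the –CHO group is 7 carbons long (heptane).
The highest-priority functional group is an aldehyde (terminal –CHO), so the name ends in -al.
Choose the numbering such that the aldehyde carbon is C-1 by definition.
Assembling the pieces gives heptanal.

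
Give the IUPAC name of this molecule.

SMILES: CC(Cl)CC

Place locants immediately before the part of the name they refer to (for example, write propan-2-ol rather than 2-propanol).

The parent chain contains 4 carbons (butane).
Choose the numbering such that the substituent locant set {2} is lower than {3} at the first point of difference.
With this numbering: a chloro group at C-2.
The name is 2-chlorobutane.

2-chlorobutane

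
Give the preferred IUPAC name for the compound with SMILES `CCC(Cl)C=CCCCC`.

3-chloronon-4-ene

Counting along the main chain through the multiple bond gives 9 carbons: the parent is nonane.
There is one C=C double bond, indicated by the ending -ene.
The numbering direction is chosen so that numbering from this end puts the double bond at C-4 rather than C-5.
That gives the double bond between C-4 and C-5; a chloro group at C-3.
Putting it together: 3-chloronon-4-ene.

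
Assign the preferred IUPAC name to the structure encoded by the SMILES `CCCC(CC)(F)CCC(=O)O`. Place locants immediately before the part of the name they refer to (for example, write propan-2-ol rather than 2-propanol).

The longest carbon chain that includes the –COOH group has 7 carbons, so the parent hydride is heptane.
A carboxylic acid (terminal –COOH) is the principal characteristic group, giving the suffix -oic acid.
Number the chain so that the carboxylic acid carbon is C-1 by definition.
This places an ethyl group at C-4; a fluoro group at C-4.
Prefixes are listed alphabetically: ethyl, fluoro.
The name is 4-ethyl-4-fluoroheptanoic acid.

4-ethyl-4-fluoroheptanoic acid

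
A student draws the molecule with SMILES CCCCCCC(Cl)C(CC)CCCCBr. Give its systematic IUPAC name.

1-bromo-6-chloro-5-ethyldodecane

The longest carbon chain is 12 atoms: the parent is dodecane.
The numbering direction is chosen so that the substituent locant set {1,5,6} is lower than {7,8,12} at the first point of difference.
That gives a bromo group at C-1; a chloro group at C-6; an ethyl group at C-5.
Prefixes are listed alphabetically: bromo, chloro, ethyl.
Assembling the pieces gives 1-bromo-6-chloro-5-ethyldodecane.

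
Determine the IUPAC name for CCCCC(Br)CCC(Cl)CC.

The longest continuous carbon chain has 10 atoms, so the parent hydride is decane.
The numbering direction is chosen so that the substituent locant set {3,6} is lower than {5,8} at the first point of difference.
With this numbering: a bromo group at C-6; a chloro group at C-3.
Substituent prefixes are cited in alphabetical order (multiplying prefixes like di-/tri- are ignored for ordering).
Putting it together: 6-bromo-3-chlorodecane.

6-bromo-3-chlorodecane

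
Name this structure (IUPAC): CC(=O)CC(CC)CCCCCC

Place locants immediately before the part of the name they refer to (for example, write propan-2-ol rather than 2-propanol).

Counting along the main chain through the carbonyl gives 10 carbons: the parent is decane.
The highest-priority functional group is a ketone (C=O on an internal carbon), so the name ends in -one.
The numbering direction is chosen so that numbering from this end puts the carbonyl group at C-2 rather than C-9.
That gives the carbonyl at C-2; an ethyl group at C-4.
Putting it together: 4-ethyldecan-2-one.

4-ethyldecan-2-one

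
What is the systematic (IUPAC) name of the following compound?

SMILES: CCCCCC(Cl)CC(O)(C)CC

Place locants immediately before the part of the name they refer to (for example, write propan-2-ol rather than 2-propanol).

5-chloro-3-methyldecan-3-ol

The longest chain bearing the –OH group is 10 carbons long (decane).
An alcohol (–OH) is the principal characteristic group, giving the suffix -ol.
Choose the numbering such that numbering from this end puts the hydroxyl group at C-3 rather than C-8.
This places the hydroxyl at C-3; a chloro group at C-5; a methyl group at C-3.
Substituent prefixes are cited in alphabetical order (multiplying prefixes like di-/tri- are ignored for ordering).
Assembling the pieces gives 5-chloro-3-methyldecan-3-ol.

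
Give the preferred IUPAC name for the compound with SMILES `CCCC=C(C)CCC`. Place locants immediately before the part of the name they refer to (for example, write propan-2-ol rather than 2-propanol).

The longest carbon chain that includes the multiple bond has 8 carbons, so the parent hydride is octane.
There is one C=C double bond, indicated by the ending -ene.
The numbering direction is chosen so that the substituent locant set {4} is lower than {5} at the first point of difference.
That gives the double bond between C-4 and C-5; a methyl group at C-4.
The name is 4-methyloct-4-ene.

4-methyloct-4-ene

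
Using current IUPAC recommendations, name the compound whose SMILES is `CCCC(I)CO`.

2-iodopentan-1-ol

Counting along the main chain through the –OH group gives 5 carbons: the parent is pentane.
An alcohol (–OH) is the principal characteristic group, giving the suffix -ol.
The numbering direction is chosen so that numbering from this end puts the hydroxyl group at C-1 rather than C-5.
That gives the hydroxyl at C-1; an iodo group at C-2.
The name is 2-iodopentan-1-ol.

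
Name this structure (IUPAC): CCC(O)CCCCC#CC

Counting along the main chain through the –OH group and the multiple bond gives 10 carbons: the parent is decane.
An alcohol (–OH) is the principal characteristic group, giving the suffix -ol.
The chain contains a C≡C triple bond, so the unsaturation ending is -yne.
The numbering direction is chosen so that numbering from this end puts the hydroxyl group at C-3 rather than C-8.
With this numbering: the hydroxyl at C-3; the triple bond between C-8 and C-9.
Putting it together: dec-8-yn-3-ol.

dec-8-yn-3-ol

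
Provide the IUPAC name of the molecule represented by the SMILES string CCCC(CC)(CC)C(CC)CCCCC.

The parent chain contains 10 carbons (decane).
Number the chain so that the substituent locant set {4,4,5} is lower than {6,7,7} at the first point of difference.
With this numbering: ethyl groups at C-4 (×2) and C-5.
Putting it together: 4,4,5-triethyldecane.

4,4,5-triethyldecane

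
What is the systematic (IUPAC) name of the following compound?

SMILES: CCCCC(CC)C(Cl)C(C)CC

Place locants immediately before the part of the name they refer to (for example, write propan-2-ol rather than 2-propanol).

The longest continuous carbon chain has 9 atoms, so the parent hydride is nonane.
Number the chain so that the substituent locant set {3,4,5} is lower than {5,6,7} at the first point of difference.
With this numbering: a chloro group at C-4; an ethyl group at C-5; a methyl group at C-3.
The substituents are ordered alphabetically, ignoring any di-/tri- multipliers.
Putting it together: 4-chloro-5-ethyl-3-methylnonane.

4-chloro-5-ethyl-3-methylnonane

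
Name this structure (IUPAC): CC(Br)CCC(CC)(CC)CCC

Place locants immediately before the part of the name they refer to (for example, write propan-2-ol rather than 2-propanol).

The longest carbon chain is 8 atoms: the parent is octane.
The numbering direction is chosen so that the substituent locant set {2,5,5} is lower than {4,4,7} at the first point of difference.
That gives a bromo group at C-2; two ethyl groups at C-5.
The substituents are ordered alphabetically, ignoring any di-/tri- multipliers.
Putting it together: 2-bromo-5,5-diethyloctane.

2-bromo-5,5-diethyloctane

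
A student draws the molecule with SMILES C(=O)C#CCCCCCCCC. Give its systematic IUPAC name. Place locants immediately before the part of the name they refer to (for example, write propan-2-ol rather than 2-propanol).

undec-2-ynal

The longest chain bearing the –CHO group and the multiple bond is 11 carbons long (undecane).
An aldehyde (terminal –CHO) is the principal characteristic group, giving the suffix -al.
A C≡C triple bond in the chain gives the infix -yne-.
Choose the numbering such that the aldehyde carbon is C-1 by definition.
That gives the triple bond between C-2 and C-3.
Putting it together: undec-2-ynal.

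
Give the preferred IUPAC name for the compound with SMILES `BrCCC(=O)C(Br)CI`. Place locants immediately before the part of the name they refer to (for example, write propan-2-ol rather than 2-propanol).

Counting along the main chain through the carbonyl gives 5 carbons: the parent is pentane.
The principal characteristic group is a ketone (C=O on an internal carbon), named with the suffix -one.
Number the chain so that the substituent locant set {1,2,5} is lower than {1,4,5} at the first point of difference.
This places the carbonyl at C-3; bromo groups at C-2 and C-5; an iodo group at C-1.
The substituents are ordered alphabetically, ignoring any di-/tri- multipliers.
Putting it together: 2,5-dibromo-1-iodopentan-3-one.

2,5-dibromo-1-iodopentan-3-one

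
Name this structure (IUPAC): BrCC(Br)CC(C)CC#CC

Counting along the main chain through the multiple bond gives 8 carbons: the parent is octane.
The chain contains a C≡C triple bond, so the unsaturation ending is -yne.
Choose the numbering such that numbering from this end puts the triple bond at C-2 rather than C-6.
That gives the triple bond between C-2 and C-3; bromo groups at C-7 and C-8; a methyl group at C-5.
The substituents are ordered alphabetically, ignoring any di-/tri- multipliers.
Assembling the pieces gives 7,8-dibromo-5-methyloct-2-yne.

7,8-dibromo-5-methyloct-2-yne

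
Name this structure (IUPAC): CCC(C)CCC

The longest carbon chain is 6 atoms: the parent is hexane.
The numbering direction is chosen so that the substituent locant set {3} is lower than {4} at the first point of difference.
That gives a methyl group at C-3.
Putting it together: 3-methylhexane.

3-methylhexane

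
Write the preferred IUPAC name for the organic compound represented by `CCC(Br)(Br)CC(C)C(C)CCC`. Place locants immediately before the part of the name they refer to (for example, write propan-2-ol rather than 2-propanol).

3,3-dibromo-5,6-dimethylnonane

The longest carbon chain is 9 atoms: the parent is nonane.
Number the chain so that the substituent locant set {3,3,5,6} is lower than {4,5,7,7} at the first point of difference.
This places two bromo groups at C-3; methyl groups at C-5 and C-6.
The substituents are ordered alphabetically, ignoring any di-/tri- multipliers.
Assembling the pieces gives 3,3-dibromo-5,6-dimethylnonane.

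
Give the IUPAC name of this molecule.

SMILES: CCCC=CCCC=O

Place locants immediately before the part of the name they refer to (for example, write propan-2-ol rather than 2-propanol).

oct-4-enal

The longest carbon chain that includes the –CHO group and the multiple bond has 8 carbons, so the parent hydride is octane.
The highest-priority functional group is an aldehyde (terminal –CHO), so the name ends in -al.
A C=C double bond in the chain gives the infix -ene-.
Choose the numbering such that the aldehyde carbon is C-1 by definition.
With this numbering: the double bond between C-4 and C-5.
Putting it together: oct-4-enal.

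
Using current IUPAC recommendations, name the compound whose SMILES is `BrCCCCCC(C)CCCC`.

The parent chain contains 10 carbons (decane).
Choose the numbering such that the substituent locant set {1,6} is lower than {5,10} at the first point of difference.
That gives a bromo group at C-1; a methyl group at C-6.
The substituents are ordered alphabetically, ignoring any di-/tri- multipliers.
Assembling the pieces gives 1-bromo-6-methyldecane.

1-bromo-6-methyldecane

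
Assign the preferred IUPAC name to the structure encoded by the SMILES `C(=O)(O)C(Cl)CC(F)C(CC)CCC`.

2-chloro-5-ethyl-4-fluorooctanoic acid

Counting along the main chain through the –COOH group gives 8 carbons: the parent is octane.
A carboxylic acid (terminal –COOH) is the principal characteristic group, giving the suffix -oic acid.
Choose the numbering such that the carboxylic acid carbon is C-1 by definition.
This places a chloro group at C-2; an ethyl group at C-5; a fluoro group at C-4.
Substituent prefixes are cited in alphabetical order (multiplying prefixes like di-/tri- are ignored for ordering).
The name is 2-chloro-5-ethyl-4-fluorooctanoic acid.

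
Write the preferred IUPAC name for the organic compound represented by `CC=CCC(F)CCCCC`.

The longest chain bearing the multiple bond is 10 carbons long (decane).
A C=C double bond in the chain gives the infix -ene-.
Number the chain so that numbering from this end puts the double bond at C-2 rather than C-8.
That gives the double bond between C-2 and C-3; a fluoro group at C-5.
Assembling the pieces gives 5-fluorodec-2-ene.

5-fluorodec-2-ene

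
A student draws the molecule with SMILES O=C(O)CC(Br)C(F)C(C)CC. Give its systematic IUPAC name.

3-bromo-4-fluoro-5-methylheptanoic acid

The longest carbon chain that includes the –COOH group has 7 carbons, so the parent hydride is heptane.
The principal characteristic group is a carboxylic acid (terminal –COOH), named with the suffix -oic acid.
The numbering direction is chosen so that the carboxylic acid carbon is C-1 by definition.
With this numbering: a bromo group at C-3; a fluoro group at C-4; a methyl group at C-5.
Substituent prefixes are cited in alphabetical order (multiplying prefixes like di-/tri- are ignored for ordering).
Putting it together: 3-bromo-4-fluoro-5-methylheptanoic acid.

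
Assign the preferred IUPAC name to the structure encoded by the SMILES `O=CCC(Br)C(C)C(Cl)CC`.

3-bromo-5-chloro-4-methylheptanal

The longest chain bearing the –CHO group is 7 carbons long (heptane).
The highest-priority functional group is an aldehyde (terminal –CHO), so the name ends in -al.
Choose the numbering such that the aldehyde carbon is C-1 by definition.
That gives a bromo group at C-3; a chloro group at C-5; a methyl group at C-4.
Prefixes are listed alphabetically: bromo, chloro, methyl.
The name is 3-bromo-5-chloro-4-methylheptanal.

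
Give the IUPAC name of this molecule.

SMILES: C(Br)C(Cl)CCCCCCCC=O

10-bromo-9-chlorodecanal

The longest carbon chain that includes the –CHO group has 10 carbons, so the parent hydride is decane.
The principal characteristic group is an aldehyde (terminal –CHO), named with the suffix -al.
The numbering direction is chosen so that the aldehyde carbon is C-1 by definition.
This places a bromo group at C-10; a chloro group at C-9.
The substituents are ordered alphabetically, ignoring any di-/tri- multipliers.
Putting it together: 10-bromo-9-chlorodecanal.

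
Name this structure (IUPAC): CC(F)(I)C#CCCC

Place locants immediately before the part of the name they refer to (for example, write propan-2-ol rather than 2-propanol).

Counting along the main chain through the multiple bond gives 7 carbons: the parent is heptane.
A C≡C triple bond in the chain gives the infix -yne-.
Number the chain so that numbering from this end puts the triple bond at C-3 rather than C-4.
That gives the triple bond between C-3 and C-4; a fluoro group at C-2; an iodo group at C-2.
The substituents are ordered alphabetically, ignoring any di-/tri- multipliers.
Putting it together: 2-fluoro-2-iodohept-3-yne.

2-fluoro-2-iodohept-3-yne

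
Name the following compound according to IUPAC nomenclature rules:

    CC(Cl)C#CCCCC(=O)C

8-chloronon-6-yn-2-one

Counting along the main chain through the carbonyl and the multiple bond gives 9 carbons: the parent is nonane.
The principal characteristic group is a ketone (C=O on an internal carbon), named with the suffix -one.
There is one C≡C triple bond, indicated by the ending -yne.
Choose the numbering such that numbering from this end puts the carbonyl group at C-2 rather than C-8.
This places the carbonyl at C-2; the triple bond between C-6 and C-7; a chloro group at C-8.
Putting it together: 8-chloronon-6-yn-2-one.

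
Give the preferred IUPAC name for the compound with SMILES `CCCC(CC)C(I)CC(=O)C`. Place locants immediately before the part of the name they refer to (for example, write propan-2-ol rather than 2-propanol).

Counting along the main chain through the carbonyl gives 8 carbons: the parent is octane.
A ketone (C=O on an internal carbon) is the principal characteristic group, giving the suffix -one.
The numbering direction is chosen so that numbering from this end puts the carbonyl group at C-2 rather than C-7.
That gives the carbonyl at C-2; an ethyl group at C-5; an iodo group at C-4.
The substituents are ordered alphabetically, ignoring any di-/tri- multipliers.
Putting it together: 5-ethyl-4-iodooctan-2-one.

5-ethyl-4-iodooctan-2-one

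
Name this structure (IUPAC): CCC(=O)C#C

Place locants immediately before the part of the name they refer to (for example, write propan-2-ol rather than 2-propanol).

Counting along the main chain through the carbonyl and the multiple bond gives 5 carbons: the parent is pentane.
A ketone (C=O on an internal carbon) is the principal characteristic group, giving the suffix -one.
A C≡C triple bond in the chain gives the infix -yne-.
Choose the numbering such that numbering from this end puts the triple bond at C-1 rather than C-4.
That gives the carbonyl at C-3; the triple bond between C-1 and C-2.
The name is pent-1-yn-3-one.

pent-1-yn-3-one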